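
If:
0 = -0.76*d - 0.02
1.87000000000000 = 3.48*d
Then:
No Solution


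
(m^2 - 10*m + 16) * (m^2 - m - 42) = m^4 - 11*m^3 - 16*m^2 + 404*m - 672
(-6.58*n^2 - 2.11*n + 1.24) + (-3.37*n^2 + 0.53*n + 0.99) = -9.95*n^2 - 1.58*n + 2.23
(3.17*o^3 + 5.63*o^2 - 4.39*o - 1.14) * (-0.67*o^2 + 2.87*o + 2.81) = -2.1239*o^5 + 5.3258*o^4 + 28.0071*o^3 + 3.9848*o^2 - 15.6077*o - 3.2034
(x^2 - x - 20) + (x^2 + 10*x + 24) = 2*x^2 + 9*x + 4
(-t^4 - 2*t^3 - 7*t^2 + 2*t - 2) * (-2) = 2*t^4 + 4*t^3 + 14*t^2 - 4*t + 4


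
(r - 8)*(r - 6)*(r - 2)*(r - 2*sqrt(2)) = r^4 - 16*r^3 - 2*sqrt(2)*r^3 + 32*sqrt(2)*r^2 + 76*r^2 - 152*sqrt(2)*r - 96*r + 192*sqrt(2)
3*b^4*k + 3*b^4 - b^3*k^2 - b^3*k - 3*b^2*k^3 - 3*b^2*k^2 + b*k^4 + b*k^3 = (-3*b + k)*(-b + k)*(b + k)*(b*k + b)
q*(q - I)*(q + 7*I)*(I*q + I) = I*q^4 - 6*q^3 + I*q^3 - 6*q^2 + 7*I*q^2 + 7*I*q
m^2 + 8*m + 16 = (m + 4)^2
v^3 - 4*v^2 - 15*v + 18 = (v - 6)*(v - 1)*(v + 3)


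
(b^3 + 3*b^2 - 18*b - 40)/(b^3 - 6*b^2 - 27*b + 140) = (b + 2)/(b - 7)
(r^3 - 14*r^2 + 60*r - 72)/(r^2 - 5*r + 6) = (r^2 - 12*r + 36)/(r - 3)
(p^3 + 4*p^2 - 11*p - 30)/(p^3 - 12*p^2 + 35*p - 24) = (p^2 + 7*p + 10)/(p^2 - 9*p + 8)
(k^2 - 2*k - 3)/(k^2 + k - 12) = (k + 1)/(k + 4)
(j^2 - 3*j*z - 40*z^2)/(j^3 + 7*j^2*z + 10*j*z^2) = (j - 8*z)/(j*(j + 2*z))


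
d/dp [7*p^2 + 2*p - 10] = 14*p + 2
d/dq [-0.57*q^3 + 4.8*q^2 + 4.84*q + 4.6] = -1.71*q^2 + 9.6*q + 4.84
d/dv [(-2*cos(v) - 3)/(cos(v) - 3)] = -9*sin(v)/(cos(v) - 3)^2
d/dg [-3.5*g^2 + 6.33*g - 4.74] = 6.33 - 7.0*g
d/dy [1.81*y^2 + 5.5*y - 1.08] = 3.62*y + 5.5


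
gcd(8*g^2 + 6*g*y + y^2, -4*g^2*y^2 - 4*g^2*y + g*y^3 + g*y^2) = 1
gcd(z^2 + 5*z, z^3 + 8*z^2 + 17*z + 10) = z + 5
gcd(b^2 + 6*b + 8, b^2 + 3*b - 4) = b + 4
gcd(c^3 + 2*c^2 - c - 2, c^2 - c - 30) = 1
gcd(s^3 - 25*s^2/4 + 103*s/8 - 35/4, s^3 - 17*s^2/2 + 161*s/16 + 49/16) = s - 7/4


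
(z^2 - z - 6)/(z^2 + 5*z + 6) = (z - 3)/(z + 3)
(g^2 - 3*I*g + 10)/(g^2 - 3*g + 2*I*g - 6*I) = (g - 5*I)/(g - 3)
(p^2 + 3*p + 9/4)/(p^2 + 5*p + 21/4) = (2*p + 3)/(2*p + 7)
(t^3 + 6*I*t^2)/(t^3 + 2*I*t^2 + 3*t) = t*(t + 6*I)/(t^2 + 2*I*t + 3)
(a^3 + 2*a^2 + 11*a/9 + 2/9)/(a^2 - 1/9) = (3*a^2 + 5*a + 2)/(3*a - 1)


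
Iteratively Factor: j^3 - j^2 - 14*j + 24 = (j + 4)*(j^2 - 5*j + 6) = (j - 3)*(j + 4)*(j - 2)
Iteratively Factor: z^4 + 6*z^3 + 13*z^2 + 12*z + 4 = (z + 1)*(z^3 + 5*z^2 + 8*z + 4) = (z + 1)^2*(z^2 + 4*z + 4) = (z + 1)^2*(z + 2)*(z + 2)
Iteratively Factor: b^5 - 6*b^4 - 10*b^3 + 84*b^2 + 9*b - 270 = (b - 5)*(b^4 - b^3 - 15*b^2 + 9*b + 54) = (b - 5)*(b + 3)*(b^3 - 4*b^2 - 3*b + 18) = (b - 5)*(b - 3)*(b + 3)*(b^2 - b - 6) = (b - 5)*(b - 3)^2*(b + 3)*(b + 2)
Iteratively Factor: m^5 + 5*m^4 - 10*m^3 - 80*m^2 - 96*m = (m)*(m^4 + 5*m^3 - 10*m^2 - 80*m - 96) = m*(m + 4)*(m^3 + m^2 - 14*m - 24) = m*(m + 3)*(m + 4)*(m^2 - 2*m - 8) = m*(m - 4)*(m + 3)*(m + 4)*(m + 2)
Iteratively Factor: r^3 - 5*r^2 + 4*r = (r - 4)*(r^2 - r) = (r - 4)*(r - 1)*(r)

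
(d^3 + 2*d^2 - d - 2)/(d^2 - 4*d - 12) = (d^2 - 1)/(d - 6)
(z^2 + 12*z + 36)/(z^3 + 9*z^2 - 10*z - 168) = (z + 6)/(z^2 + 3*z - 28)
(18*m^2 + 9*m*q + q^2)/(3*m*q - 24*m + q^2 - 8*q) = (6*m + q)/(q - 8)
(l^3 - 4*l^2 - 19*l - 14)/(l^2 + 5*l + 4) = (l^2 - 5*l - 14)/(l + 4)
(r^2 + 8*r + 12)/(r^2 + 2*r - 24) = (r + 2)/(r - 4)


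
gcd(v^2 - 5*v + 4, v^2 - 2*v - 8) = v - 4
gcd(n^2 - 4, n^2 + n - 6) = n - 2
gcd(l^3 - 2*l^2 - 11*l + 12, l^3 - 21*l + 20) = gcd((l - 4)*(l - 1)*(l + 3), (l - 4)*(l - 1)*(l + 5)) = l^2 - 5*l + 4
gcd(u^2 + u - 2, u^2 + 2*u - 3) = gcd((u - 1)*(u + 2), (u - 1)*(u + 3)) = u - 1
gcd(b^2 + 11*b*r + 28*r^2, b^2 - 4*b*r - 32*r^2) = b + 4*r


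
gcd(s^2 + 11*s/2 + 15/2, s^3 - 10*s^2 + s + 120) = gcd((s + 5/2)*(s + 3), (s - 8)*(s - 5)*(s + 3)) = s + 3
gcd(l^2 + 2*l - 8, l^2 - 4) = l - 2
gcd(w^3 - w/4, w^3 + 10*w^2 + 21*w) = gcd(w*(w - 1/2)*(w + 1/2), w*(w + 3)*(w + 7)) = w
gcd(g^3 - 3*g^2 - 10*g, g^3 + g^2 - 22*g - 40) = g^2 - 3*g - 10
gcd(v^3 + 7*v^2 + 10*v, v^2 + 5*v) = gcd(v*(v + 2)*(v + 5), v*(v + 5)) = v^2 + 5*v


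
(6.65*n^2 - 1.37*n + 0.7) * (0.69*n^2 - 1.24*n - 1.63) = 4.5885*n^4 - 9.1913*n^3 - 8.6577*n^2 + 1.3651*n - 1.141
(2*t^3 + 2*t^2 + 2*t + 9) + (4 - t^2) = 2*t^3 + t^2 + 2*t + 13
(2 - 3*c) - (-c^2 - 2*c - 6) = c^2 - c + 8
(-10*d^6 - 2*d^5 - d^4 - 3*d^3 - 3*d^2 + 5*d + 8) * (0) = 0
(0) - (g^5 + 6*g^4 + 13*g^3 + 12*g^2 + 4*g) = -g^5 - 6*g^4 - 13*g^3 - 12*g^2 - 4*g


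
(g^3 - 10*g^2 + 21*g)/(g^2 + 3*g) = (g^2 - 10*g + 21)/(g + 3)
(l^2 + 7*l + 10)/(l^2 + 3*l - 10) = (l + 2)/(l - 2)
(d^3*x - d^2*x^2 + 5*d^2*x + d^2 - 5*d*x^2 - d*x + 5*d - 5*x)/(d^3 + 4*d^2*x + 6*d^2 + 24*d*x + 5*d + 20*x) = (d^2*x - d*x^2 + d - x)/(d^2 + 4*d*x + d + 4*x)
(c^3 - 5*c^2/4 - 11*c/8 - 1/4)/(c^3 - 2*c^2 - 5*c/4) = (4*c^2 - 7*c - 2)/(2*c*(2*c - 5))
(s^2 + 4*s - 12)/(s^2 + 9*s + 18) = (s - 2)/(s + 3)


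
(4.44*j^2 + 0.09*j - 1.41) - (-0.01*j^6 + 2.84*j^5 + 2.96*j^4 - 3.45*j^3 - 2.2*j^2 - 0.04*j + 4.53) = 0.01*j^6 - 2.84*j^5 - 2.96*j^4 + 3.45*j^3 + 6.64*j^2 + 0.13*j - 5.94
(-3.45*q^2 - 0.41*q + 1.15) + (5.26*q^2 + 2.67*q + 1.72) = 1.81*q^2 + 2.26*q + 2.87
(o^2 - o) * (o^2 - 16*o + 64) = o^4 - 17*o^3 + 80*o^2 - 64*o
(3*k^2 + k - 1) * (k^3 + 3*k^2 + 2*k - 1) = 3*k^5 + 10*k^4 + 8*k^3 - 4*k^2 - 3*k + 1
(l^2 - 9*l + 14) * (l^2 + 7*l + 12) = l^4 - 2*l^3 - 37*l^2 - 10*l + 168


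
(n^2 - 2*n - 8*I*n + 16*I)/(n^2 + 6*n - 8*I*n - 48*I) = (n - 2)/(n + 6)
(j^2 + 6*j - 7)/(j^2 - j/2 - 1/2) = 2*(j + 7)/(2*j + 1)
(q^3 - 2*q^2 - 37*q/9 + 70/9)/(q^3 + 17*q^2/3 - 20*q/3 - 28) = (q - 5/3)/(q + 6)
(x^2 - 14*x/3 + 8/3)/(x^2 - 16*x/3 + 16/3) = (3*x - 2)/(3*x - 4)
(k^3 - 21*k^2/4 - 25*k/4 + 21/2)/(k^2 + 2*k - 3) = (4*k^2 - 17*k - 42)/(4*(k + 3))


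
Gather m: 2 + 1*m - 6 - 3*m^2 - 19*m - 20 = -3*m^2 - 18*m - 24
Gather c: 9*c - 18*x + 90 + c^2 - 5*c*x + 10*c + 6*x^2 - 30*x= c^2 + c*(19 - 5*x) + 6*x^2 - 48*x + 90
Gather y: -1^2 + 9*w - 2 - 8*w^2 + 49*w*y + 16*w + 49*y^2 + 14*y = -8*w^2 + 25*w + 49*y^2 + y*(49*w + 14) - 3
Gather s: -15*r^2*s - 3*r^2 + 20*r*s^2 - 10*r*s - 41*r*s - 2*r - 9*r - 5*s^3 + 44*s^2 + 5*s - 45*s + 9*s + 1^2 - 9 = -3*r^2 - 11*r - 5*s^3 + s^2*(20*r + 44) + s*(-15*r^2 - 51*r - 31) - 8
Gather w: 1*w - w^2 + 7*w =-w^2 + 8*w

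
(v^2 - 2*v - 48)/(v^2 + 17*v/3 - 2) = 3*(v - 8)/(3*v - 1)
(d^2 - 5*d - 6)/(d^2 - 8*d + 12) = (d + 1)/(d - 2)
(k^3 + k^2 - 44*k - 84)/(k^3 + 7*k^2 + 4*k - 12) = (k - 7)/(k - 1)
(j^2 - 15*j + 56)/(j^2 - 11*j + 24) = (j - 7)/(j - 3)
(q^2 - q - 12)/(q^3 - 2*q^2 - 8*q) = (q + 3)/(q*(q + 2))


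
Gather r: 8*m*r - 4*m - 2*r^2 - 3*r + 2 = -4*m - 2*r^2 + r*(8*m - 3) + 2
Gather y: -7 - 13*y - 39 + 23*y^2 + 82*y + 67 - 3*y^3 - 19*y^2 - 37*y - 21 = -3*y^3 + 4*y^2 + 32*y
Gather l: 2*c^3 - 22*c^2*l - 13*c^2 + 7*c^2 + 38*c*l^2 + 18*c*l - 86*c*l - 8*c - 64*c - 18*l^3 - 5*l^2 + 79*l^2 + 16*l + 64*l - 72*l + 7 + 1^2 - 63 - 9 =2*c^3 - 6*c^2 - 72*c - 18*l^3 + l^2*(38*c + 74) + l*(-22*c^2 - 68*c + 8) - 64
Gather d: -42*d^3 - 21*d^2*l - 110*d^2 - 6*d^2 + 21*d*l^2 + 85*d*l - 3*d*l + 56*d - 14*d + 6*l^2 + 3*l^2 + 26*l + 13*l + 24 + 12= -42*d^3 + d^2*(-21*l - 116) + d*(21*l^2 + 82*l + 42) + 9*l^2 + 39*l + 36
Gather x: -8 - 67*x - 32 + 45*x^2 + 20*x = 45*x^2 - 47*x - 40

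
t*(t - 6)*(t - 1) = t^3 - 7*t^2 + 6*t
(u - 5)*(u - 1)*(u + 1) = u^3 - 5*u^2 - u + 5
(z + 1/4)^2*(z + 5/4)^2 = z^4 + 3*z^3 + 23*z^2/8 + 15*z/16 + 25/256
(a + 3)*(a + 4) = a^2 + 7*a + 12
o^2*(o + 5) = o^3 + 5*o^2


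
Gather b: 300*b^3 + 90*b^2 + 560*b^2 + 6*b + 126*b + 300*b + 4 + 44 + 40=300*b^3 + 650*b^2 + 432*b + 88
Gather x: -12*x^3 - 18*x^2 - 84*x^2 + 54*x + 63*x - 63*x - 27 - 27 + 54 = -12*x^3 - 102*x^2 + 54*x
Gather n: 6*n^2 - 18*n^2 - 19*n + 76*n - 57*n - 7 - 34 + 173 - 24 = 108 - 12*n^2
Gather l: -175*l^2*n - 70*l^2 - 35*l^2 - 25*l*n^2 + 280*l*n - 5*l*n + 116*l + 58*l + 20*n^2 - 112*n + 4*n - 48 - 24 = l^2*(-175*n - 105) + l*(-25*n^2 + 275*n + 174) + 20*n^2 - 108*n - 72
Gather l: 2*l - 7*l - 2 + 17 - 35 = -5*l - 20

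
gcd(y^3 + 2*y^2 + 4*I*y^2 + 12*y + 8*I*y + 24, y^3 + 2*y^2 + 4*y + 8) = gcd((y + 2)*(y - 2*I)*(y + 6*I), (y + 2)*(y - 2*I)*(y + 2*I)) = y^2 + y*(2 - 2*I) - 4*I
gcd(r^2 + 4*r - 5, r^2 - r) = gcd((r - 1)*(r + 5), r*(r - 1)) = r - 1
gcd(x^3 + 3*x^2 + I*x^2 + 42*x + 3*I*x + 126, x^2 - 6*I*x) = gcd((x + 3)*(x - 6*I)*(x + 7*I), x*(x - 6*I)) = x - 6*I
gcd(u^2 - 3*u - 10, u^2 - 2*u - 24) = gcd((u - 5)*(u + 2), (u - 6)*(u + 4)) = 1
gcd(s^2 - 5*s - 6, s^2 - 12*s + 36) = s - 6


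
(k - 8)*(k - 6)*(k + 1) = k^3 - 13*k^2 + 34*k + 48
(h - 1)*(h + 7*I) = h^2 - h + 7*I*h - 7*I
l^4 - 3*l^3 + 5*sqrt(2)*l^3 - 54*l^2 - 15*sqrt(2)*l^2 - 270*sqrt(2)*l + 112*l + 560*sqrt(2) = (l - 8)*(l - 2)*(l + 7)*(l + 5*sqrt(2))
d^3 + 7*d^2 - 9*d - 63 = (d - 3)*(d + 3)*(d + 7)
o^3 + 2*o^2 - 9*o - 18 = (o - 3)*(o + 2)*(o + 3)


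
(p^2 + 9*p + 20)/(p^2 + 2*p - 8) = (p + 5)/(p - 2)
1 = 1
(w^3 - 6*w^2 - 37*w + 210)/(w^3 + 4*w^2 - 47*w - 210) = (w - 5)/(w + 5)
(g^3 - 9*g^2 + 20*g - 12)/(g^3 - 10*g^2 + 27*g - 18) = (g - 2)/(g - 3)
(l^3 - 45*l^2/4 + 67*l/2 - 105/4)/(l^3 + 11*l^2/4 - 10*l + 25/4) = (l^2 - 10*l + 21)/(l^2 + 4*l - 5)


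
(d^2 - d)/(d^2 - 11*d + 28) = d*(d - 1)/(d^2 - 11*d + 28)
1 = 1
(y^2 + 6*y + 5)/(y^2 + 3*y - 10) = (y + 1)/(y - 2)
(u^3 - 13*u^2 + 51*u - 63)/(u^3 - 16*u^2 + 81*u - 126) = (u - 3)/(u - 6)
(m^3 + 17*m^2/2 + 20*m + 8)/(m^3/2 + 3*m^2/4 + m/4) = 2*(m^2 + 8*m + 16)/(m*(m + 1))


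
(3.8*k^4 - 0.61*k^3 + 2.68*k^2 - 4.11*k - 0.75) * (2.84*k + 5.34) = 10.792*k^5 + 18.5596*k^4 + 4.3538*k^3 + 2.6388*k^2 - 24.0774*k - 4.005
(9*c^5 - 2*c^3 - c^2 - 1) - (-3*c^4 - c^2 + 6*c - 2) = 9*c^5 + 3*c^4 - 2*c^3 - 6*c + 1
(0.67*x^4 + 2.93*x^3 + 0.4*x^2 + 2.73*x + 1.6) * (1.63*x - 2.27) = 1.0921*x^5 + 3.255*x^4 - 5.9991*x^3 + 3.5419*x^2 - 3.5891*x - 3.632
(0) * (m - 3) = 0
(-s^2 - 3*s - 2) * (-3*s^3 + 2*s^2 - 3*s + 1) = 3*s^5 + 7*s^4 + 3*s^3 + 4*s^2 + 3*s - 2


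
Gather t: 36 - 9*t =36 - 9*t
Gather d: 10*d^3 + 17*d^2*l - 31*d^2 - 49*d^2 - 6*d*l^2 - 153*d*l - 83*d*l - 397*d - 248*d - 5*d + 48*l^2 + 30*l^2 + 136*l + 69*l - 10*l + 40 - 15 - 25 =10*d^3 + d^2*(17*l - 80) + d*(-6*l^2 - 236*l - 650) + 78*l^2 + 195*l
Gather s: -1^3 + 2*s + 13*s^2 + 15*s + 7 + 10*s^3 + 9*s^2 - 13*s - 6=10*s^3 + 22*s^2 + 4*s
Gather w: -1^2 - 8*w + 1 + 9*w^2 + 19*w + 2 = 9*w^2 + 11*w + 2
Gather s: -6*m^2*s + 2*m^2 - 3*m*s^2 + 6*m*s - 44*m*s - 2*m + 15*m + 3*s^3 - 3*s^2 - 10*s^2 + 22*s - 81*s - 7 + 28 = 2*m^2 + 13*m + 3*s^3 + s^2*(-3*m - 13) + s*(-6*m^2 - 38*m - 59) + 21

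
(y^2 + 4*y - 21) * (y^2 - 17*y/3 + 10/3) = y^4 - 5*y^3/3 - 121*y^2/3 + 397*y/3 - 70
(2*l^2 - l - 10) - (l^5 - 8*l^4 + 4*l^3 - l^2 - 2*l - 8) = -l^5 + 8*l^4 - 4*l^3 + 3*l^2 + l - 2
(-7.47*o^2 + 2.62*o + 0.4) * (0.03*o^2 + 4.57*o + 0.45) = -0.2241*o^4 - 34.0593*o^3 + 8.6239*o^2 + 3.007*o + 0.18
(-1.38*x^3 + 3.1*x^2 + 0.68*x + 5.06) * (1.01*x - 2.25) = -1.3938*x^4 + 6.236*x^3 - 6.2882*x^2 + 3.5806*x - 11.385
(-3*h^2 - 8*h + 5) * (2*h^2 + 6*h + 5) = -6*h^4 - 34*h^3 - 53*h^2 - 10*h + 25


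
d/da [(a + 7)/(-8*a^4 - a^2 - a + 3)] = (-8*a^4 - a^2 - a + (a + 7)*(32*a^3 + 2*a + 1) + 3)/(8*a^4 + a^2 + a - 3)^2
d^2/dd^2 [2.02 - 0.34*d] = 0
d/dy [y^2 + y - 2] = 2*y + 1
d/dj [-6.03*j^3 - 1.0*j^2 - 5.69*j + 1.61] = -18.09*j^2 - 2.0*j - 5.69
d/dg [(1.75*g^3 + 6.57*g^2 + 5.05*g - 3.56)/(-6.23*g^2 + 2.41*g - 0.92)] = (-10.9025*g^4 + 8.435*g^3 + 42.4652*g^2 - 56.4464*g + 3.9336)/(38.8129*g^4 - 30.0286*g^3 + 17.2713*g^2 - 4.4344*g + 0.8464)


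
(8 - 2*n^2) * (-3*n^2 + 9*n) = 6*n^4 - 18*n^3 - 24*n^2 + 72*n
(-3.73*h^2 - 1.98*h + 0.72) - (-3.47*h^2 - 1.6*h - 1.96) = -0.26*h^2 - 0.38*h + 2.68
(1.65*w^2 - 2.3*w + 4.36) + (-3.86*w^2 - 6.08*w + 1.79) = -2.21*w^2 - 8.38*w + 6.15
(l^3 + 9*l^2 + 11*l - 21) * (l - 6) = l^4 + 3*l^3 - 43*l^2 - 87*l + 126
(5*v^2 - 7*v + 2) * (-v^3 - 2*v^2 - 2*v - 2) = -5*v^5 - 3*v^4 + 2*v^3 + 10*v - 4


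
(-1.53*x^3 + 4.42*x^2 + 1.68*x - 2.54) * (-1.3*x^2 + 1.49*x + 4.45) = 1.989*x^5 - 8.0257*x^4 - 2.4067*x^3 + 25.4742*x^2 + 3.6914*x - 11.303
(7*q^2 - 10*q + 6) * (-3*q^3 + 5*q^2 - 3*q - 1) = -21*q^5 + 65*q^4 - 89*q^3 + 53*q^2 - 8*q - 6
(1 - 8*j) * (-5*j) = 40*j^2 - 5*j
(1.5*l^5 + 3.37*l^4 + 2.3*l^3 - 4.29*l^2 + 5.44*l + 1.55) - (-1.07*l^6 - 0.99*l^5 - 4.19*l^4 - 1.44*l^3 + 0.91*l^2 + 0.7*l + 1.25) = 1.07*l^6 + 2.49*l^5 + 7.56*l^4 + 3.74*l^3 - 5.2*l^2 + 4.74*l + 0.3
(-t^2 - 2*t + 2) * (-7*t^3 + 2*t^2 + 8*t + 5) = 7*t^5 + 12*t^4 - 26*t^3 - 17*t^2 + 6*t + 10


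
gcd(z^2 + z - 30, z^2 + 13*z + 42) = z + 6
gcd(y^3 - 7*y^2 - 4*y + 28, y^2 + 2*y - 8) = y - 2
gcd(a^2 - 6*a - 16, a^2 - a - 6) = a + 2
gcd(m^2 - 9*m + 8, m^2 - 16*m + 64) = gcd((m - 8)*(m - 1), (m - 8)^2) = m - 8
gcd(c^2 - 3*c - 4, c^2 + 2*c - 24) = c - 4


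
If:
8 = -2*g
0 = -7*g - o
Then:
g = -4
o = 28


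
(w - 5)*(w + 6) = w^2 + w - 30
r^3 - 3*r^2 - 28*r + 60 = (r - 6)*(r - 2)*(r + 5)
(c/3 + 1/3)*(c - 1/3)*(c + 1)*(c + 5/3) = c^4/3 + 10*c^3/9 + 28*c^2/27 + 2*c/27 - 5/27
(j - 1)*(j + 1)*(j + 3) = j^3 + 3*j^2 - j - 3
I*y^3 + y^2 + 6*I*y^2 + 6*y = y*(y + 6)*(I*y + 1)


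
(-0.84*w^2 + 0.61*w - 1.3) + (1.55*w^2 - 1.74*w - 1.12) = 0.71*w^2 - 1.13*w - 2.42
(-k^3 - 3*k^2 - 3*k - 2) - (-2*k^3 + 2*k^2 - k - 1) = k^3 - 5*k^2 - 2*k - 1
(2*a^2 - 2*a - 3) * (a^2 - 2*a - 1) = 2*a^4 - 6*a^3 - a^2 + 8*a + 3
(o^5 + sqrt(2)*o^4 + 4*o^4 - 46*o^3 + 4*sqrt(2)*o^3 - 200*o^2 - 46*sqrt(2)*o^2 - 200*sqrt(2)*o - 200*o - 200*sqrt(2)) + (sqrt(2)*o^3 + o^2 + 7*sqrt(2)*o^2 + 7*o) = o^5 + sqrt(2)*o^4 + 4*o^4 - 46*o^3 + 5*sqrt(2)*o^3 - 199*o^2 - 39*sqrt(2)*o^2 - 200*sqrt(2)*o - 193*o - 200*sqrt(2)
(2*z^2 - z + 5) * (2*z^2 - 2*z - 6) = 4*z^4 - 6*z^3 - 4*z - 30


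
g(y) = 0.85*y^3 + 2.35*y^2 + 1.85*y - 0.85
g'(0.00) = 1.85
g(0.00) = -0.85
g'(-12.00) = 312.65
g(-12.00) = -1153.45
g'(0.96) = 8.71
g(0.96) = 3.84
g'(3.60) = 51.82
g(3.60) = 75.92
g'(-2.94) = 10.07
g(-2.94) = -7.58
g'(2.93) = 37.51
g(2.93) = 46.13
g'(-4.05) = 24.64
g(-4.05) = -26.26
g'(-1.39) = 0.24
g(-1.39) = -1.16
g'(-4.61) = 34.38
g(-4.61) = -42.71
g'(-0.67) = -0.15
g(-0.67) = -1.29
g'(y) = 2.55*y^2 + 4.7*y + 1.85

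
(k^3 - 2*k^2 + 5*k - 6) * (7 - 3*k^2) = -3*k^5 + 6*k^4 - 8*k^3 + 4*k^2 + 35*k - 42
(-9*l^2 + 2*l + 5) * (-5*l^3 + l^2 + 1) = 45*l^5 - 19*l^4 - 23*l^3 - 4*l^2 + 2*l + 5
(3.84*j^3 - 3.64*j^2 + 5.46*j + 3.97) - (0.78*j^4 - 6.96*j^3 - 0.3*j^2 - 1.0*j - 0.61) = -0.78*j^4 + 10.8*j^3 - 3.34*j^2 + 6.46*j + 4.58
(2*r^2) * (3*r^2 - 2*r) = 6*r^4 - 4*r^3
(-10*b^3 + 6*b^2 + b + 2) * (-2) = 20*b^3 - 12*b^2 - 2*b - 4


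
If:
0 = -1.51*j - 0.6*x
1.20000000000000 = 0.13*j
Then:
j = 9.23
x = -23.23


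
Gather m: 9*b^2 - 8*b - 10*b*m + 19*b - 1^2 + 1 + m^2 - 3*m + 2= 9*b^2 + 11*b + m^2 + m*(-10*b - 3) + 2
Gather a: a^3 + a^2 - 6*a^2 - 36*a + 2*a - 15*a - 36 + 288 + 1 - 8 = a^3 - 5*a^2 - 49*a + 245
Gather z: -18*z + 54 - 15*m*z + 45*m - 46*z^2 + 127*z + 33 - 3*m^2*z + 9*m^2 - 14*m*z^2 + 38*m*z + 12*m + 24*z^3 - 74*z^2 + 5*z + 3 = 9*m^2 + 57*m + 24*z^3 + z^2*(-14*m - 120) + z*(-3*m^2 + 23*m + 114) + 90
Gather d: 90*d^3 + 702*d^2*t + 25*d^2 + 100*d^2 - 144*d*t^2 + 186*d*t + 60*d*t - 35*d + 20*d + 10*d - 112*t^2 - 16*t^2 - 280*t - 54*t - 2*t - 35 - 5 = 90*d^3 + d^2*(702*t + 125) + d*(-144*t^2 + 246*t - 5) - 128*t^2 - 336*t - 40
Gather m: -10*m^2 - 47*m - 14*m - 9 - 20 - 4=-10*m^2 - 61*m - 33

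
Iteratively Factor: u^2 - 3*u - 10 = (u - 5)*(u + 2)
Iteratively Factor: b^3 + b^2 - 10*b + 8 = (b + 4)*(b^2 - 3*b + 2) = (b - 1)*(b + 4)*(b - 2)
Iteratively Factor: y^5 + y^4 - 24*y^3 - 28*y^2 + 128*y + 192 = (y + 4)*(y^4 - 3*y^3 - 12*y^2 + 20*y + 48) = (y - 3)*(y + 4)*(y^3 - 12*y - 16) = (y - 3)*(y + 2)*(y + 4)*(y^2 - 2*y - 8) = (y - 4)*(y - 3)*(y + 2)*(y + 4)*(y + 2)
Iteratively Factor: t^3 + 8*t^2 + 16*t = (t + 4)*(t^2 + 4*t) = (t + 4)^2*(t)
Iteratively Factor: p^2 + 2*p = (p + 2)*(p)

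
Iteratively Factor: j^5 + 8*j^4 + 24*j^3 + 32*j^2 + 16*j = (j + 2)*(j^4 + 6*j^3 + 12*j^2 + 8*j) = (j + 2)^2*(j^3 + 4*j^2 + 4*j) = (j + 2)^3*(j^2 + 2*j) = (j + 2)^4*(j)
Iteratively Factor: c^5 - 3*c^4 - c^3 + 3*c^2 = (c - 3)*(c^4 - c^2) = (c - 3)*(c + 1)*(c^3 - c^2) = c*(c - 3)*(c + 1)*(c^2 - c) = c^2*(c - 3)*(c + 1)*(c - 1)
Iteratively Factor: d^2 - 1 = (d - 1)*(d + 1)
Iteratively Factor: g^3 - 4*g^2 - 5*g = (g + 1)*(g^2 - 5*g) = (g - 5)*(g + 1)*(g)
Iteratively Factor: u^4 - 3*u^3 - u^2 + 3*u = (u - 3)*(u^3 - u) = u*(u - 3)*(u^2 - 1) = u*(u - 3)*(u - 1)*(u + 1)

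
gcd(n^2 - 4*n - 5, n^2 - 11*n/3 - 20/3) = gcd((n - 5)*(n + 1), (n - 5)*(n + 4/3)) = n - 5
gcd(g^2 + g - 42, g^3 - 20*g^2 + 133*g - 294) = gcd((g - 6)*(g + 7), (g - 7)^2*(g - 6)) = g - 6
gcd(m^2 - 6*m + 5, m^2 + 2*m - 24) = 1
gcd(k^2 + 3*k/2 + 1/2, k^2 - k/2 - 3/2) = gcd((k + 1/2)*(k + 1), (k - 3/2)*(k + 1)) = k + 1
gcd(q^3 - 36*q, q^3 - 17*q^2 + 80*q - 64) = 1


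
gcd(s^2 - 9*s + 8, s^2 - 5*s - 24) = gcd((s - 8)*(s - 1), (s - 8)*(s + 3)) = s - 8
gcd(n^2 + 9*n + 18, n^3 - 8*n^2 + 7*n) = 1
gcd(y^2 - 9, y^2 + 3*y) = y + 3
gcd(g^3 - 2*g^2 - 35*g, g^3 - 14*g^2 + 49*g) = g^2 - 7*g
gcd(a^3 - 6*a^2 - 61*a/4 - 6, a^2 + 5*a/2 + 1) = a + 1/2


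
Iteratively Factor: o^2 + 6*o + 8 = (o + 2)*(o + 4)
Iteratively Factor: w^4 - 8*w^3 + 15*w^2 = (w - 5)*(w^3 - 3*w^2) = w*(w - 5)*(w^2 - 3*w) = w*(w - 5)*(w - 3)*(w)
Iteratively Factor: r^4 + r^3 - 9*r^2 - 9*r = (r)*(r^3 + r^2 - 9*r - 9) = r*(r + 1)*(r^2 - 9) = r*(r + 1)*(r + 3)*(r - 3)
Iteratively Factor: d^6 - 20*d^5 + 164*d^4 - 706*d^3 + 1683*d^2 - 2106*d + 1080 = (d - 4)*(d^5 - 16*d^4 + 100*d^3 - 306*d^2 + 459*d - 270) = (d - 4)*(d - 3)*(d^4 - 13*d^3 + 61*d^2 - 123*d + 90) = (d - 5)*(d - 4)*(d - 3)*(d^3 - 8*d^2 + 21*d - 18) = (d - 5)*(d - 4)*(d - 3)*(d - 2)*(d^2 - 6*d + 9) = (d - 5)*(d - 4)*(d - 3)^2*(d - 2)*(d - 3)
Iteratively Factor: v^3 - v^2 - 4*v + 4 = (v - 2)*(v^2 + v - 2) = (v - 2)*(v + 2)*(v - 1)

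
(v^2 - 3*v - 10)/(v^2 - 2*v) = (v^2 - 3*v - 10)/(v*(v - 2))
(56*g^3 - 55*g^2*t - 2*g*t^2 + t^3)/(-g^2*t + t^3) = (-56*g^2 - g*t + t^2)/(t*(g + t))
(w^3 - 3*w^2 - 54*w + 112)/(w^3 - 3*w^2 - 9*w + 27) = (w^3 - 3*w^2 - 54*w + 112)/(w^3 - 3*w^2 - 9*w + 27)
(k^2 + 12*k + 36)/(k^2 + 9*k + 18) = (k + 6)/(k + 3)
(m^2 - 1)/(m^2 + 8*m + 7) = (m - 1)/(m + 7)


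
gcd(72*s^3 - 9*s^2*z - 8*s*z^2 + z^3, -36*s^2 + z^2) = 1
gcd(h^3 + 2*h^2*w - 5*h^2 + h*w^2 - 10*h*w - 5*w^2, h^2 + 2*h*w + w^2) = h^2 + 2*h*w + w^2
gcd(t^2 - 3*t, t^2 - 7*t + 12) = t - 3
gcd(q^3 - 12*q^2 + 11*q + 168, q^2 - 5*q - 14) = q - 7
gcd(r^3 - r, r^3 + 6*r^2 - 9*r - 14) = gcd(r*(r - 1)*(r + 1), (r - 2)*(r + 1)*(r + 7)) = r + 1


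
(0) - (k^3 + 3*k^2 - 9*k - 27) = -k^3 - 3*k^2 + 9*k + 27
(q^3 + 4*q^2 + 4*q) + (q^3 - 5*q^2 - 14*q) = 2*q^3 - q^2 - 10*q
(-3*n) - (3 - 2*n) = -n - 3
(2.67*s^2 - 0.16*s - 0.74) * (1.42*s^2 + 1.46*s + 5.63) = 3.7914*s^4 + 3.671*s^3 + 13.7477*s^2 - 1.9812*s - 4.1662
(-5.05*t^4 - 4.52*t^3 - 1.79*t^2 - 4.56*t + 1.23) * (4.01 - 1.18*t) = 5.959*t^5 - 14.9169*t^4 - 16.013*t^3 - 1.7971*t^2 - 19.737*t + 4.9323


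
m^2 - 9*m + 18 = (m - 6)*(m - 3)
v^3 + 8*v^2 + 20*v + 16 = (v + 2)^2*(v + 4)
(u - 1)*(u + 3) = u^2 + 2*u - 3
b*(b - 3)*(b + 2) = b^3 - b^2 - 6*b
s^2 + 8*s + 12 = (s + 2)*(s + 6)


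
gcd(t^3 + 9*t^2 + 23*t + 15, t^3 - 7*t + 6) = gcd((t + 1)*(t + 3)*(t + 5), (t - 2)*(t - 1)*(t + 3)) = t + 3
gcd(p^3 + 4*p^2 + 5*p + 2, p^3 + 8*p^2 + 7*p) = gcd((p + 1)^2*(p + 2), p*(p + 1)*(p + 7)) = p + 1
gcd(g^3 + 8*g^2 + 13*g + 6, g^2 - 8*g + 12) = 1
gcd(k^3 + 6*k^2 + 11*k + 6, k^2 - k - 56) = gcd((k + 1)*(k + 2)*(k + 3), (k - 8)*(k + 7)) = 1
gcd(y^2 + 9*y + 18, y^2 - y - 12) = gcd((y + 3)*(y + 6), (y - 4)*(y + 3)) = y + 3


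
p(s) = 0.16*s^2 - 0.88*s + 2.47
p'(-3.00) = -1.84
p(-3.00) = 6.55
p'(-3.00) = -1.84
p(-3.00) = 6.55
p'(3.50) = 0.24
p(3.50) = 1.35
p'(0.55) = -0.70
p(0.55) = 2.03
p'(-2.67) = -1.73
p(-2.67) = 5.96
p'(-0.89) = -1.16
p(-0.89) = 3.38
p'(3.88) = 0.36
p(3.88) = 1.46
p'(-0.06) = -0.90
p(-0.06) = 2.52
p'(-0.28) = -0.97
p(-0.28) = 2.73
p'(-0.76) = -1.12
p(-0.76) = 3.23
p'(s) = 0.32*s - 0.88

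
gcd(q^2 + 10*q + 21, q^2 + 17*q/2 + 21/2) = q + 7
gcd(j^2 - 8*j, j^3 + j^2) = j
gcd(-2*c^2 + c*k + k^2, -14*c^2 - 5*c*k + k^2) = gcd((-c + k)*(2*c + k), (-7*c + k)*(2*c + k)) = 2*c + k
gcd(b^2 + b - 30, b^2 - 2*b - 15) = b - 5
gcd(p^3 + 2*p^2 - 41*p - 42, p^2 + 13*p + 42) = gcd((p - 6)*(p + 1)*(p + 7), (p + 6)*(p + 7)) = p + 7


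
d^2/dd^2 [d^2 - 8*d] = 2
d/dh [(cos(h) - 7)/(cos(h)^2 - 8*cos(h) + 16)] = (cos(h) - 10)*sin(h)/(cos(h) - 4)^3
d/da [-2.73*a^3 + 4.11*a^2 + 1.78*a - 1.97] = -8.19*a^2 + 8.22*a + 1.78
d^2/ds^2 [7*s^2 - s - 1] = 14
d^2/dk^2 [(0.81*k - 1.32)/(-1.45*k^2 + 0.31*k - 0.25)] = (-(0.81*k - 1.32)*(2.9*k - 0.31)*(5.8*k - 0.62) + (7.047*k - 4.3302)*(1.45*k^2 - 0.31*k + 0.25))/(1.45*k^2 - 0.31*k + 0.25)^3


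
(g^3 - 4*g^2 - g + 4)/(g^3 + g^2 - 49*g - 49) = (g^2 - 5*g + 4)/(g^2 - 49)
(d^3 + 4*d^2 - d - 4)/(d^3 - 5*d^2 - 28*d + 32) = (d + 1)/(d - 8)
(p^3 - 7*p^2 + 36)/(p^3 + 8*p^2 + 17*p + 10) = (p^2 - 9*p + 18)/(p^2 + 6*p + 5)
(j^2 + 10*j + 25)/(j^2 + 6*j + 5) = (j + 5)/(j + 1)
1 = 1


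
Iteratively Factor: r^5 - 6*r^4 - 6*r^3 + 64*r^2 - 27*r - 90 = (r - 3)*(r^4 - 3*r^3 - 15*r^2 + 19*r + 30) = (r - 3)*(r - 2)*(r^3 - r^2 - 17*r - 15) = (r - 3)*(r - 2)*(r + 3)*(r^2 - 4*r - 5) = (r - 3)*(r - 2)*(r + 1)*(r + 3)*(r - 5)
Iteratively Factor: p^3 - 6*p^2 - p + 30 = (p - 3)*(p^2 - 3*p - 10) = (p - 5)*(p - 3)*(p + 2)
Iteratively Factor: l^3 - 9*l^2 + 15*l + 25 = (l + 1)*(l^2 - 10*l + 25) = (l - 5)*(l + 1)*(l - 5)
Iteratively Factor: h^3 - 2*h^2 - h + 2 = (h - 2)*(h^2 - 1) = (h - 2)*(h - 1)*(h + 1)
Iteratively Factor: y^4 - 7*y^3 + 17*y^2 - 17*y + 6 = (y - 1)*(y^3 - 6*y^2 + 11*y - 6) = (y - 1)^2*(y^2 - 5*y + 6) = (y - 3)*(y - 1)^2*(y - 2)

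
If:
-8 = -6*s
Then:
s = 4/3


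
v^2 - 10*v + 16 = (v - 8)*(v - 2)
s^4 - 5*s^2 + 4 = (s - 2)*(s - 1)*(s + 1)*(s + 2)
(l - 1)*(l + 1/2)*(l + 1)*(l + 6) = l^4 + 13*l^3/2 + 2*l^2 - 13*l/2 - 3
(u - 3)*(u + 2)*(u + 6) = u^3 + 5*u^2 - 12*u - 36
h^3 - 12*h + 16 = (h - 2)^2*(h + 4)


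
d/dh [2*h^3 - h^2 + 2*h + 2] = 6*h^2 - 2*h + 2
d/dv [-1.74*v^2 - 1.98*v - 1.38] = -3.48*v - 1.98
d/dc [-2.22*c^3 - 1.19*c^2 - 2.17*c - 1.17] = -6.66*c^2 - 2.38*c - 2.17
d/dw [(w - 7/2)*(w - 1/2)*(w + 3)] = 3*w^2 - 2*w - 41/4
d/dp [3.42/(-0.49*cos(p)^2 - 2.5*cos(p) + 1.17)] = -(3.3516*cos(p) + 8.55)*sin(p)/(0.49*cos(p)^2 + 2.5*cos(p) - 1.17)^2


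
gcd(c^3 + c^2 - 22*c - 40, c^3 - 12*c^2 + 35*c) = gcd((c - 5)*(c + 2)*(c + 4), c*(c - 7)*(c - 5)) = c - 5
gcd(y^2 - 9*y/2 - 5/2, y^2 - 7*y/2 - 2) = y + 1/2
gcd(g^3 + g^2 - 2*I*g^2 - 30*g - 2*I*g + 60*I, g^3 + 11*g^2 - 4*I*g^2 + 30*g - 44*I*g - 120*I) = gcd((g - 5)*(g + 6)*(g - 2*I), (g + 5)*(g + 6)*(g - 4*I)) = g + 6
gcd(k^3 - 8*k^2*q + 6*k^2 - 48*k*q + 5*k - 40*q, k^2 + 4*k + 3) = k + 1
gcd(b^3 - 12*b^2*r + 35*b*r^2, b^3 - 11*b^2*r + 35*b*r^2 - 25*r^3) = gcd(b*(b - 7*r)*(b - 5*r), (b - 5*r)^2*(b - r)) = -b + 5*r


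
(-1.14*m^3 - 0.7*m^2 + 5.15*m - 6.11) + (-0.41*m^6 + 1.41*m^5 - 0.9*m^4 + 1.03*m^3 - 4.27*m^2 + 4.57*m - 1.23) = -0.41*m^6 + 1.41*m^5 - 0.9*m^4 - 0.11*m^3 - 4.97*m^2 + 9.72*m - 7.34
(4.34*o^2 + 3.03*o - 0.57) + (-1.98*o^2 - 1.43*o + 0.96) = 2.36*o^2 + 1.6*o + 0.39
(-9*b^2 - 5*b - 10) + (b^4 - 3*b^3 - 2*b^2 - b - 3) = b^4 - 3*b^3 - 11*b^2 - 6*b - 13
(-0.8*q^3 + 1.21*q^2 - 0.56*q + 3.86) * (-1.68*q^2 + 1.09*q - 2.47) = 1.344*q^5 - 2.9048*q^4 + 4.2357*q^3 - 10.0839*q^2 + 5.5906*q - 9.5342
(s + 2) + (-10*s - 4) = -9*s - 2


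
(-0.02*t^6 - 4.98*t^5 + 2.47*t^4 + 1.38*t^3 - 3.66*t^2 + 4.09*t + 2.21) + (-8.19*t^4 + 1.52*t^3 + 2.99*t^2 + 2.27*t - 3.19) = -0.02*t^6 - 4.98*t^5 - 5.72*t^4 + 2.9*t^3 - 0.67*t^2 + 6.36*t - 0.98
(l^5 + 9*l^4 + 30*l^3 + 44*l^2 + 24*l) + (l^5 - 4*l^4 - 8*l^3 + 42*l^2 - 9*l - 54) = 2*l^5 + 5*l^4 + 22*l^3 + 86*l^2 + 15*l - 54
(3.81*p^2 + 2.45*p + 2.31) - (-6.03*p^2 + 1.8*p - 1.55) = 9.84*p^2 + 0.65*p + 3.86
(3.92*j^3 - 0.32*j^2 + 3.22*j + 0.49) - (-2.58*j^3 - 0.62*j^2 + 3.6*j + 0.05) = 6.5*j^3 + 0.3*j^2 - 0.38*j + 0.44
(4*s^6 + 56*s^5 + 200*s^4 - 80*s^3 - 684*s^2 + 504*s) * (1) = 4*s^6 + 56*s^5 + 200*s^4 - 80*s^3 - 684*s^2 + 504*s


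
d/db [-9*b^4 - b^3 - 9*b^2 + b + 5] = -36*b^3 - 3*b^2 - 18*b + 1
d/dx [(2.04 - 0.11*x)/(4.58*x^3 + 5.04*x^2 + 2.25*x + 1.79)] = (1.0076*x^3 - 27.4752*x^2 - 20.5632*x - 4.7869)/(20.9764*x^6 + 46.1664*x^5 + 46.0116*x^4 + 39.0764*x^3 + 23.1057*x^2 + 8.055*x + 3.2041)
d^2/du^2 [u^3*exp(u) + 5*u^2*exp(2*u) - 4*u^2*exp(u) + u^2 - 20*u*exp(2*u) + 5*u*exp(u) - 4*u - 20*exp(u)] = u^3*exp(u) + 20*u^2*exp(2*u) + 2*u^2*exp(u) - 40*u*exp(2*u) - 5*u*exp(u) - 70*exp(2*u) - 18*exp(u) + 2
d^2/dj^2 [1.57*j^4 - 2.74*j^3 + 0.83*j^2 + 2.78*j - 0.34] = 18.84*j^2 - 16.44*j + 1.66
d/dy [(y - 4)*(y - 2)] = 2*y - 6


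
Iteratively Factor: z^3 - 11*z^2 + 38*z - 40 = (z - 5)*(z^2 - 6*z + 8) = (z - 5)*(z - 4)*(z - 2)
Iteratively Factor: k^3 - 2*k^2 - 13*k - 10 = (k - 5)*(k^2 + 3*k + 2) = (k - 5)*(k + 1)*(k + 2)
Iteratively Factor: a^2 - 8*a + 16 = (a - 4)*(a - 4)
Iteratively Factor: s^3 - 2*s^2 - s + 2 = (s - 2)*(s^2 - 1) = (s - 2)*(s - 1)*(s + 1)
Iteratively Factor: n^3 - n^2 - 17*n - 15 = (n + 1)*(n^2 - 2*n - 15) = (n - 5)*(n + 1)*(n + 3)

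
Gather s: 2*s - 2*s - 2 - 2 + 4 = 0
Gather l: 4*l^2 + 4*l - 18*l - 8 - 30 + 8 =4*l^2 - 14*l - 30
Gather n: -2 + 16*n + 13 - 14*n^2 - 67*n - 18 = -14*n^2 - 51*n - 7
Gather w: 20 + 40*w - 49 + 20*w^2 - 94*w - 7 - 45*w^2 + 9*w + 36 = -25*w^2 - 45*w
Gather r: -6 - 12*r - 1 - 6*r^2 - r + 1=-6*r^2 - 13*r - 6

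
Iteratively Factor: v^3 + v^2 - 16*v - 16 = (v + 1)*(v^2 - 16) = (v + 1)*(v + 4)*(v - 4)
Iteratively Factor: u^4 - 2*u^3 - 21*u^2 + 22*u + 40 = (u - 5)*(u^3 + 3*u^2 - 6*u - 8) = (u - 5)*(u + 4)*(u^2 - u - 2) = (u - 5)*(u - 2)*(u + 4)*(u + 1)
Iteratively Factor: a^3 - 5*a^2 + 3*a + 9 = (a + 1)*(a^2 - 6*a + 9) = (a - 3)*(a + 1)*(a - 3)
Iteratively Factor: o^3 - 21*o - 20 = (o + 4)*(o^2 - 4*o - 5) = (o + 1)*(o + 4)*(o - 5)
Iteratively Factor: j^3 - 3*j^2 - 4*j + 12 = (j + 2)*(j^2 - 5*j + 6) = (j - 3)*(j + 2)*(j - 2)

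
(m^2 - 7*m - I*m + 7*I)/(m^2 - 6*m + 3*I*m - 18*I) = (m^2 - m*(7 + I) + 7*I)/(m^2 + 3*m*(-2 + I) - 18*I)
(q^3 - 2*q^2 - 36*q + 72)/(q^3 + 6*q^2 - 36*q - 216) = (q - 2)/(q + 6)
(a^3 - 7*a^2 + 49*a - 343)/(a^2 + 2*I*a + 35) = (a^2 - 7*a*(1 + I) + 49*I)/(a - 5*I)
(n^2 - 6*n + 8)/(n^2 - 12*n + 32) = (n - 2)/(n - 8)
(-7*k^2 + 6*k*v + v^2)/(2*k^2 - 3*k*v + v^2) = (7*k + v)/(-2*k + v)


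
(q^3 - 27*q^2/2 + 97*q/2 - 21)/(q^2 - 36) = (2*q^2 - 15*q + 7)/(2*(q + 6))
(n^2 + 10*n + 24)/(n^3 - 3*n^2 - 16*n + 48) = (n + 6)/(n^2 - 7*n + 12)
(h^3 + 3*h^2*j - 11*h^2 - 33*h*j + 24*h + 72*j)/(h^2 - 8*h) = h + 3*j - 3 - 9*j/h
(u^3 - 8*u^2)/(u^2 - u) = u*(u - 8)/(u - 1)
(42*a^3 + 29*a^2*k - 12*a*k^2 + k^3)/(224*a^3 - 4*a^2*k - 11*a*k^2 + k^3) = (6*a^2 + 5*a*k - k^2)/(32*a^2 + 4*a*k - k^2)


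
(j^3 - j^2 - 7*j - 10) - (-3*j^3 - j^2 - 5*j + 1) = 4*j^3 - 2*j - 11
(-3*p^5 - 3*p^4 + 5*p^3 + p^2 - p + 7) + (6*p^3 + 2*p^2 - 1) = -3*p^5 - 3*p^4 + 11*p^3 + 3*p^2 - p + 6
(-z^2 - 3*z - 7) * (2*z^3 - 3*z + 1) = -2*z^5 - 6*z^4 - 11*z^3 + 8*z^2 + 18*z - 7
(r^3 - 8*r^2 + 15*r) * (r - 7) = r^4 - 15*r^3 + 71*r^2 - 105*r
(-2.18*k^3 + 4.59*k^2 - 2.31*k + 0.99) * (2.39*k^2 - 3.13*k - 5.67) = -5.2102*k^5 + 17.7935*k^4 - 7.527*k^3 - 16.4289*k^2 + 9.999*k - 5.6133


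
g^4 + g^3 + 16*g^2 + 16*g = g*(g + 1)*(g - 4*I)*(g + 4*I)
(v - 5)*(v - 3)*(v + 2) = v^3 - 6*v^2 - v + 30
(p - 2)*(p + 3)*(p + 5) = p^3 + 6*p^2 - p - 30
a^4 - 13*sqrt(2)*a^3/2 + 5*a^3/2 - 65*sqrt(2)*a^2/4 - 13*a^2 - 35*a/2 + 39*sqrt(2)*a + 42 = (a - 3/2)*(a + 4)*(a - 7*sqrt(2))*(a + sqrt(2)/2)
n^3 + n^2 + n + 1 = (n + 1)*(n - I)*(n + I)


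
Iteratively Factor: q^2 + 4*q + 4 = (q + 2)*(q + 2)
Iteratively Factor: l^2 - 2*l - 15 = (l + 3)*(l - 5)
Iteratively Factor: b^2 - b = (b - 1)*(b)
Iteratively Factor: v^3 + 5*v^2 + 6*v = (v)*(v^2 + 5*v + 6) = v*(v + 3)*(v + 2)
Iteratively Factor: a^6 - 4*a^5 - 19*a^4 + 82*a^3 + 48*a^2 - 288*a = (a + 2)*(a^5 - 6*a^4 - 7*a^3 + 96*a^2 - 144*a) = (a - 3)*(a + 2)*(a^4 - 3*a^3 - 16*a^2 + 48*a) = a*(a - 3)*(a + 2)*(a^3 - 3*a^2 - 16*a + 48) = a*(a - 4)*(a - 3)*(a + 2)*(a^2 + a - 12) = a*(a - 4)*(a - 3)*(a + 2)*(a + 4)*(a - 3)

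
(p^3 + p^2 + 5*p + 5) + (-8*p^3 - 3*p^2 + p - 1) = -7*p^3 - 2*p^2 + 6*p + 4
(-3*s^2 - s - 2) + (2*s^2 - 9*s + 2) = -s^2 - 10*s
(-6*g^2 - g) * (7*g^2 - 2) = -42*g^4 - 7*g^3 + 12*g^2 + 2*g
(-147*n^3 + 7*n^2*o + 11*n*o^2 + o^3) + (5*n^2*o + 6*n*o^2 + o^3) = -147*n^3 + 12*n^2*o + 17*n*o^2 + 2*o^3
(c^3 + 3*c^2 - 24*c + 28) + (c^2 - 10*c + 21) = c^3 + 4*c^2 - 34*c + 49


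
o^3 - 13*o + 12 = (o - 3)*(o - 1)*(o + 4)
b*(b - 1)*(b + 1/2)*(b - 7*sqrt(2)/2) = b^4 - 7*sqrt(2)*b^3/2 - b^3/2 - b^2/2 + 7*sqrt(2)*b^2/4 + 7*sqrt(2)*b/4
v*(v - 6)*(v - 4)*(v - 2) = v^4 - 12*v^3 + 44*v^2 - 48*v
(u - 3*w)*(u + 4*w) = u^2 + u*w - 12*w^2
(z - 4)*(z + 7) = z^2 + 3*z - 28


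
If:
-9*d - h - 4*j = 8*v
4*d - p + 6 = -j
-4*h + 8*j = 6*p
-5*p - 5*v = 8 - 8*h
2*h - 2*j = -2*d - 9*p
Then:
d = -7922/4609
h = 8554/4609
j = 5006/4609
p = 972/4609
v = 5340/4609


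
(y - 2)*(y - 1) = y^2 - 3*y + 2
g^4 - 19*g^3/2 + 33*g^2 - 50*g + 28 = (g - 7/2)*(g - 2)^3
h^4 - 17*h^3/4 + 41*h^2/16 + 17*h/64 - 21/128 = (h - 7/2)*(h - 3/4)*(h - 1/4)*(h + 1/4)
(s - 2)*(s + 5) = s^2 + 3*s - 10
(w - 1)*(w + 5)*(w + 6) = w^3 + 10*w^2 + 19*w - 30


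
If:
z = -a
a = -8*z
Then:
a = 0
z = 0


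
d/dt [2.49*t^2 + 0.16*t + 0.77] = 4.98*t + 0.16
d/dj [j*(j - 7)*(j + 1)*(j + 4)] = 4*j^3 - 6*j^2 - 62*j - 28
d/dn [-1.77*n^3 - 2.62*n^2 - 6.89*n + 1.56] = -5.31*n^2 - 5.24*n - 6.89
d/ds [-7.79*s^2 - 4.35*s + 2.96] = -15.58*s - 4.35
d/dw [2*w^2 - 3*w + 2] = 4*w - 3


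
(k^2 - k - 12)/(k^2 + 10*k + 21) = (k - 4)/(k + 7)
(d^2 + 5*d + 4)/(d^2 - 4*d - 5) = (d + 4)/(d - 5)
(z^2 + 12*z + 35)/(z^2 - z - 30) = (z + 7)/(z - 6)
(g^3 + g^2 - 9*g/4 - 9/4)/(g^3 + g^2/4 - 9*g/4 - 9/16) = 4*(g + 1)/(4*g + 1)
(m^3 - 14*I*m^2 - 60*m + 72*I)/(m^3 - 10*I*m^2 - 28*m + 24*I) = (m - 6*I)/(m - 2*I)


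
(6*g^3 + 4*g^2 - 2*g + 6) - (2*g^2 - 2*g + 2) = 6*g^3 + 2*g^2 + 4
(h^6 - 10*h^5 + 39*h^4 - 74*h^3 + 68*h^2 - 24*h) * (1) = h^6 - 10*h^5 + 39*h^4 - 74*h^3 + 68*h^2 - 24*h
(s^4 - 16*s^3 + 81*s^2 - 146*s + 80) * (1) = s^4 - 16*s^3 + 81*s^2 - 146*s + 80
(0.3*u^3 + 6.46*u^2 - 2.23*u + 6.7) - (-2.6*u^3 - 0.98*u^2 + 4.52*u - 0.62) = 2.9*u^3 + 7.44*u^2 - 6.75*u + 7.32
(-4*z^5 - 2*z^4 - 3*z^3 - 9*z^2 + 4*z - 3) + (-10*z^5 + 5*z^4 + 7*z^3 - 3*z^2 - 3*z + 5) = -14*z^5 + 3*z^4 + 4*z^3 - 12*z^2 + z + 2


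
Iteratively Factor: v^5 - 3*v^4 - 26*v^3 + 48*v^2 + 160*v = (v + 2)*(v^4 - 5*v^3 - 16*v^2 + 80*v) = (v + 2)*(v + 4)*(v^3 - 9*v^2 + 20*v) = (v - 4)*(v + 2)*(v + 4)*(v^2 - 5*v) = v*(v - 4)*(v + 2)*(v + 4)*(v - 5)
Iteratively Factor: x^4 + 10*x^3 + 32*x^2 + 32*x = (x + 4)*(x^3 + 6*x^2 + 8*x) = x*(x + 4)*(x^2 + 6*x + 8) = x*(x + 4)^2*(x + 2)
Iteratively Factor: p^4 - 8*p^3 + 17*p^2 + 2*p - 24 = (p - 2)*(p^3 - 6*p^2 + 5*p + 12) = (p - 2)*(p + 1)*(p^2 - 7*p + 12) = (p - 3)*(p - 2)*(p + 1)*(p - 4)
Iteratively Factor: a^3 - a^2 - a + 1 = (a - 1)*(a^2 - 1) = (a - 1)*(a + 1)*(a - 1)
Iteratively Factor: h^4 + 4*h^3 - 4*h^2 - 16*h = (h + 2)*(h^3 + 2*h^2 - 8*h) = h*(h + 2)*(h^2 + 2*h - 8) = h*(h + 2)*(h + 4)*(h - 2)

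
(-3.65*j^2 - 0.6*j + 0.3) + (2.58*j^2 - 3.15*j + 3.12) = -1.07*j^2 - 3.75*j + 3.42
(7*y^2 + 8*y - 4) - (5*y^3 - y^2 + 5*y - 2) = -5*y^3 + 8*y^2 + 3*y - 2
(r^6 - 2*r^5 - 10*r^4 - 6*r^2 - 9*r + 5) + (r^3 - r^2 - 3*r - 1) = r^6 - 2*r^5 - 10*r^4 + r^3 - 7*r^2 - 12*r + 4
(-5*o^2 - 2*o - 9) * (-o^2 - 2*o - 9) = 5*o^4 + 12*o^3 + 58*o^2 + 36*o + 81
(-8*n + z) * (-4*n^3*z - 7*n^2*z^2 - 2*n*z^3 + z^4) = 32*n^4*z + 52*n^3*z^2 + 9*n^2*z^3 - 10*n*z^4 + z^5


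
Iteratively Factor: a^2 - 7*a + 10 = (a - 5)*(a - 2)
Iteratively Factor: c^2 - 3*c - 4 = (c + 1)*(c - 4)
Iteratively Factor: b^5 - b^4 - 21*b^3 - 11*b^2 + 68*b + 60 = (b + 3)*(b^4 - 4*b^3 - 9*b^2 + 16*b + 20) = (b - 5)*(b + 3)*(b^3 + b^2 - 4*b - 4) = (b - 5)*(b + 2)*(b + 3)*(b^2 - b - 2) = (b - 5)*(b + 1)*(b + 2)*(b + 3)*(b - 2)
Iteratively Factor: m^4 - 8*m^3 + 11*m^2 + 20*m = (m - 4)*(m^3 - 4*m^2 - 5*m) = (m - 4)*(m + 1)*(m^2 - 5*m) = (m - 5)*(m - 4)*(m + 1)*(m)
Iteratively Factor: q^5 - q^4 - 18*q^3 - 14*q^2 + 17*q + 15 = (q - 5)*(q^4 + 4*q^3 + 2*q^2 - 4*q - 3) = (q - 5)*(q + 1)*(q^3 + 3*q^2 - q - 3) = (q - 5)*(q + 1)*(q + 3)*(q^2 - 1) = (q - 5)*(q - 1)*(q + 1)*(q + 3)*(q + 1)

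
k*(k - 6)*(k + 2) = k^3 - 4*k^2 - 12*k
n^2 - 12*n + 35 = (n - 7)*(n - 5)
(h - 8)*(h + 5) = h^2 - 3*h - 40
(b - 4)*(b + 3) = b^2 - b - 12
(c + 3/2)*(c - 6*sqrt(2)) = c^2 - 6*sqrt(2)*c + 3*c/2 - 9*sqrt(2)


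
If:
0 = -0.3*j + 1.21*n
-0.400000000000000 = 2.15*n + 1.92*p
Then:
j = -3.60186046511628*p - 0.750387596899225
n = -0.893023255813953*p - 0.186046511627907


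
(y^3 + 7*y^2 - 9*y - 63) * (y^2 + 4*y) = y^5 + 11*y^4 + 19*y^3 - 99*y^2 - 252*y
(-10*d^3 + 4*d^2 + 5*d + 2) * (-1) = 10*d^3 - 4*d^2 - 5*d - 2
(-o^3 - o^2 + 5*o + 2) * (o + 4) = -o^4 - 5*o^3 + o^2 + 22*o + 8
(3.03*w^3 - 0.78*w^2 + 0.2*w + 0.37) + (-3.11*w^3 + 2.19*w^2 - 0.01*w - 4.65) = -0.0800000000000001*w^3 + 1.41*w^2 + 0.19*w - 4.28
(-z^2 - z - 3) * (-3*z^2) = 3*z^4 + 3*z^3 + 9*z^2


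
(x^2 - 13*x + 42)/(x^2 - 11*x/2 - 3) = 2*(x - 7)/(2*x + 1)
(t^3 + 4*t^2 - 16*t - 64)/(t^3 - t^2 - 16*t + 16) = (t + 4)/(t - 1)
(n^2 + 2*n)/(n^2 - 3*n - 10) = n/(n - 5)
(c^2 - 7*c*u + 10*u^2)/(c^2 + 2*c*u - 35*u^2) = (c - 2*u)/(c + 7*u)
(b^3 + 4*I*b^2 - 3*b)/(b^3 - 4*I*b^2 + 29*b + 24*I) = b/(b - 8*I)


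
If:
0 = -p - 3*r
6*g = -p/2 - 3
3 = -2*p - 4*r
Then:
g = -1/8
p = -9/2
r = 3/2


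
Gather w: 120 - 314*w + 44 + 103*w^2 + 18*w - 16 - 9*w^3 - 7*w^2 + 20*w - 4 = -9*w^3 + 96*w^2 - 276*w + 144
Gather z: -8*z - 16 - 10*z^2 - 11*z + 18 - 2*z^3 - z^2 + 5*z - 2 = -2*z^3 - 11*z^2 - 14*z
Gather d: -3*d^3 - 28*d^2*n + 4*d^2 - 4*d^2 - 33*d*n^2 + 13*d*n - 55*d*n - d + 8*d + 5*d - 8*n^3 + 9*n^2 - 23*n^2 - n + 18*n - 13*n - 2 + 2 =-3*d^3 - 28*d^2*n + d*(-33*n^2 - 42*n + 12) - 8*n^3 - 14*n^2 + 4*n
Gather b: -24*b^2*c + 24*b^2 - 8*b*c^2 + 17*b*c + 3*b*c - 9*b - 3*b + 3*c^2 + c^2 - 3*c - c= b^2*(24 - 24*c) + b*(-8*c^2 + 20*c - 12) + 4*c^2 - 4*c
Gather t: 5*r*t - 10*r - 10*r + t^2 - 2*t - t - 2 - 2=-20*r + t^2 + t*(5*r - 3) - 4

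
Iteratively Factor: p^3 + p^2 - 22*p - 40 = (p + 4)*(p^2 - 3*p - 10) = (p - 5)*(p + 4)*(p + 2)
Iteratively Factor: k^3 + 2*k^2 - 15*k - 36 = (k - 4)*(k^2 + 6*k + 9) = (k - 4)*(k + 3)*(k + 3)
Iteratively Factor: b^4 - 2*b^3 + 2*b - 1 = (b - 1)*(b^3 - b^2 - b + 1) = (b - 1)^2*(b^2 - 1) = (b - 1)^2*(b + 1)*(b - 1)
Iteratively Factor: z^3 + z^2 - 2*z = (z + 2)*(z^2 - z) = (z - 1)*(z + 2)*(z)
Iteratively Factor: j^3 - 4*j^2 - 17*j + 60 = (j - 5)*(j^2 + j - 12) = (j - 5)*(j - 3)*(j + 4)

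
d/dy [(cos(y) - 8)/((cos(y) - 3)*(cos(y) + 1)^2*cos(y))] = (3*cos(y)^3 - 37*cos(y)^2 + 56*cos(y) + 24)*sin(y)/((cos(y) - 3)^2*(cos(y) + 1)^3*cos(y)^2)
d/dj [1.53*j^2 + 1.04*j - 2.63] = 3.06*j + 1.04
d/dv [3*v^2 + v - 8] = 6*v + 1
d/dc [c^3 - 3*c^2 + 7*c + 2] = 3*c^2 - 6*c + 7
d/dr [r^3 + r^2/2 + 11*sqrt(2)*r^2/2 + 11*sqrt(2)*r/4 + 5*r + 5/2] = 3*r^2 + r + 11*sqrt(2)*r + 11*sqrt(2)/4 + 5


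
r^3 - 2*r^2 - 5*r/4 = r*(r - 5/2)*(r + 1/2)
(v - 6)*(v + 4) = v^2 - 2*v - 24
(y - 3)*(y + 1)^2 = y^3 - y^2 - 5*y - 3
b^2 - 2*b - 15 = (b - 5)*(b + 3)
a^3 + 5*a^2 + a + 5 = (a + 5)*(a - I)*(a + I)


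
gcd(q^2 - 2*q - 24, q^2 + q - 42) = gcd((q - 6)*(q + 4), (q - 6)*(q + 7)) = q - 6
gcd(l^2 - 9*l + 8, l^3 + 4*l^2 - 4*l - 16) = 1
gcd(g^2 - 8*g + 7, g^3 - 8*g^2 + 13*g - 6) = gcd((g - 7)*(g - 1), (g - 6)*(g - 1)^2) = g - 1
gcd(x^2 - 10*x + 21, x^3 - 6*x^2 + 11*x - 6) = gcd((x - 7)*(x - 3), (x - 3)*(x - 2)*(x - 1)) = x - 3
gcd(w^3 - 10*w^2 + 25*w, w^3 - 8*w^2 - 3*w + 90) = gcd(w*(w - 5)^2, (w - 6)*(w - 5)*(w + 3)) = w - 5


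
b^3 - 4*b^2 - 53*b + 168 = (b - 8)*(b - 3)*(b + 7)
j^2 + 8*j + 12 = (j + 2)*(j + 6)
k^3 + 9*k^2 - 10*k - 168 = (k - 4)*(k + 6)*(k + 7)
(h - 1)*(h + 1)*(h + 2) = h^3 + 2*h^2 - h - 2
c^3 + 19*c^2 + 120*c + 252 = (c + 6)^2*(c + 7)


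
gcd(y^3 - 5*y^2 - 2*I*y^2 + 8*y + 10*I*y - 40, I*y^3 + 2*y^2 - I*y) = 1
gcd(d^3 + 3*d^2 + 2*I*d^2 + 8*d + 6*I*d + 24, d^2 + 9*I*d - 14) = 1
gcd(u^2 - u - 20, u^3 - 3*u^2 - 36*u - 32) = u + 4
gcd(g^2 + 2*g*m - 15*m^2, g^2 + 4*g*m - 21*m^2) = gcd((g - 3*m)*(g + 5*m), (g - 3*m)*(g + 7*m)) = g - 3*m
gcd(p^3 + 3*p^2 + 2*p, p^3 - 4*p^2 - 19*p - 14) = p^2 + 3*p + 2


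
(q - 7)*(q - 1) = q^2 - 8*q + 7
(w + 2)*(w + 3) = w^2 + 5*w + 6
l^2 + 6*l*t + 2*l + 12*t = (l + 2)*(l + 6*t)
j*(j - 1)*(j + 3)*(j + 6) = j^4 + 8*j^3 + 9*j^2 - 18*j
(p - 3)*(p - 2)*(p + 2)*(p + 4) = p^4 + p^3 - 16*p^2 - 4*p + 48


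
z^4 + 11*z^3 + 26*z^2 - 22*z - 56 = (z + 4)*(z + 7)*(z - sqrt(2))*(z + sqrt(2))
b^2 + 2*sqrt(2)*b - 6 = (b - sqrt(2))*(b + 3*sqrt(2))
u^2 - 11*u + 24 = (u - 8)*(u - 3)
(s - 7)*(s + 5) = s^2 - 2*s - 35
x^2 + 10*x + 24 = (x + 4)*(x + 6)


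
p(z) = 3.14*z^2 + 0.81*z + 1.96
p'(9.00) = 57.33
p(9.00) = 263.59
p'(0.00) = 0.81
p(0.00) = 1.96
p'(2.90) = 19.02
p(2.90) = 30.72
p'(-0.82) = -4.34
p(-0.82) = 3.41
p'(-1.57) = -9.05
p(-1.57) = 8.43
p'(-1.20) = -6.73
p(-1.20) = 5.51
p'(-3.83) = -23.24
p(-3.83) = 44.92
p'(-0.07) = 0.37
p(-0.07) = 1.92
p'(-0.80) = -4.21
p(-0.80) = 3.32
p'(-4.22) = -25.69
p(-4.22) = 54.46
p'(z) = 6.28*z + 0.81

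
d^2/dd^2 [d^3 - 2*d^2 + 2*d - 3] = 6*d - 4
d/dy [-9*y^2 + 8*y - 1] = 8 - 18*y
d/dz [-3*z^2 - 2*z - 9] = -6*z - 2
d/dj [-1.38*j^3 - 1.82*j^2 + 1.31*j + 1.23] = -4.14*j^2 - 3.64*j + 1.31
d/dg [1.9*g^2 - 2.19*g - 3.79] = 3.8*g - 2.19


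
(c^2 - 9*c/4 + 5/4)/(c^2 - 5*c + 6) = (4*c^2 - 9*c + 5)/(4*(c^2 - 5*c + 6))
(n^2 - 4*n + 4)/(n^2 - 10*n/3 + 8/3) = 3*(n - 2)/(3*n - 4)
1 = 1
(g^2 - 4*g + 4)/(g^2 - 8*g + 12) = (g - 2)/(g - 6)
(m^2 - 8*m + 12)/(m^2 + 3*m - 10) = (m - 6)/(m + 5)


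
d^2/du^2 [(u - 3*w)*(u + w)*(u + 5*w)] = 6*u + 6*w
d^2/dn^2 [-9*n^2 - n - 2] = -18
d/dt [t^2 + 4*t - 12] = 2*t + 4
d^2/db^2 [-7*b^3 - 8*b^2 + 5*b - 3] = -42*b - 16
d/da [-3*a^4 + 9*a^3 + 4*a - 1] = -12*a^3 + 27*a^2 + 4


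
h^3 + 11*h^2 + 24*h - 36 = (h - 1)*(h + 6)^2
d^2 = d^2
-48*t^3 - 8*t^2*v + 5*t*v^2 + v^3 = (-3*t + v)*(4*t + v)^2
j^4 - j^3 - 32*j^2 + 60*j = j*(j - 5)*(j - 2)*(j + 6)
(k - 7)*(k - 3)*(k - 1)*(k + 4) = k^4 - 7*k^3 - 13*k^2 + 103*k - 84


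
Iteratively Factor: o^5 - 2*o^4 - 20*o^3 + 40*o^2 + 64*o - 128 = (o - 2)*(o^4 - 20*o^2 + 64) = (o - 2)*(o + 2)*(o^3 - 2*o^2 - 16*o + 32) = (o - 4)*(o - 2)*(o + 2)*(o^2 + 2*o - 8) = (o - 4)*(o - 2)^2*(o + 2)*(o + 4)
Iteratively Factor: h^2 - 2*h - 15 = (h + 3)*(h - 5)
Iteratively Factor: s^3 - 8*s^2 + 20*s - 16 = (s - 4)*(s^2 - 4*s + 4) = (s - 4)*(s - 2)*(s - 2)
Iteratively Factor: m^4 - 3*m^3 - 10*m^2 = (m - 5)*(m^3 + 2*m^2) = m*(m - 5)*(m^2 + 2*m) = m*(m - 5)*(m + 2)*(m)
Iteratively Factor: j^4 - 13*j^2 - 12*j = (j - 4)*(j^3 + 4*j^2 + 3*j) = (j - 4)*(j + 1)*(j^2 + 3*j) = (j - 4)*(j + 1)*(j + 3)*(j)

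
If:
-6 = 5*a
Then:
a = -6/5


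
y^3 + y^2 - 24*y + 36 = (y - 3)*(y - 2)*(y + 6)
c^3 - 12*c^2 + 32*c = c*(c - 8)*(c - 4)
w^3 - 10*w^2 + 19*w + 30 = (w - 6)*(w - 5)*(w + 1)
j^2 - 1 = (j - 1)*(j + 1)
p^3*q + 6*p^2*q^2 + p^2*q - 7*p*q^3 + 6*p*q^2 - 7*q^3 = (p - q)*(p + 7*q)*(p*q + q)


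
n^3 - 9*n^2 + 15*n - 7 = (n - 7)*(n - 1)^2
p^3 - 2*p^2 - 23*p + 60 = (p - 4)*(p - 3)*(p + 5)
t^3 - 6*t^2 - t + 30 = (t - 5)*(t - 3)*(t + 2)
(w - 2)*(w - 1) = w^2 - 3*w + 2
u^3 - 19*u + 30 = (u - 3)*(u - 2)*(u + 5)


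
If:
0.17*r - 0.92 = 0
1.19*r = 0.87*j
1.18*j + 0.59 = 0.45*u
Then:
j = 7.40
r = 5.41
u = 20.72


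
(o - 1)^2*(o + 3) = o^3 + o^2 - 5*o + 3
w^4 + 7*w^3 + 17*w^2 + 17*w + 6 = (w + 1)^2*(w + 2)*(w + 3)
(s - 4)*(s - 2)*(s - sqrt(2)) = s^3 - 6*s^2 - sqrt(2)*s^2 + 8*s + 6*sqrt(2)*s - 8*sqrt(2)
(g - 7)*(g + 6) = g^2 - g - 42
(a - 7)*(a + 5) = a^2 - 2*a - 35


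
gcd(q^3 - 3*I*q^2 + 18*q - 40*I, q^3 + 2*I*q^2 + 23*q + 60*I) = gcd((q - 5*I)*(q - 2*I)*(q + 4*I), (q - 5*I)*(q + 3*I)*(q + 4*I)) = q^2 - I*q + 20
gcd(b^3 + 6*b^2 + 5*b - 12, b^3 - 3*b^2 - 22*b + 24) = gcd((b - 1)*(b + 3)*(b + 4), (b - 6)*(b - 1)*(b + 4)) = b^2 + 3*b - 4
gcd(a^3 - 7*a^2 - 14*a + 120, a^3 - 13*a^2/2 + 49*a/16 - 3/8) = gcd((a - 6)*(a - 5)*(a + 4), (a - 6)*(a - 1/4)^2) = a - 6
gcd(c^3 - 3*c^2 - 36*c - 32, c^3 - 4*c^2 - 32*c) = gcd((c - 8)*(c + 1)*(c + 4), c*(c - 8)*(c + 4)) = c^2 - 4*c - 32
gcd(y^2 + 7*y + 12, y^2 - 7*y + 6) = 1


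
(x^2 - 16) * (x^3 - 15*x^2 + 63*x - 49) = x^5 - 15*x^4 + 47*x^3 + 191*x^2 - 1008*x + 784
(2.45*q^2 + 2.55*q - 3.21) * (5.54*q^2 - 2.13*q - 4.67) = 13.573*q^4 + 8.9085*q^3 - 34.6564*q^2 - 5.0712*q + 14.9907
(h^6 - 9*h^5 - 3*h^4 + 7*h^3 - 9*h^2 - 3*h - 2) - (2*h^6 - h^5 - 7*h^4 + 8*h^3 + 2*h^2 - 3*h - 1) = -h^6 - 8*h^5 + 4*h^4 - h^3 - 11*h^2 - 1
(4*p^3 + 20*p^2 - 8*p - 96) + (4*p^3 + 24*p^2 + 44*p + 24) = 8*p^3 + 44*p^2 + 36*p - 72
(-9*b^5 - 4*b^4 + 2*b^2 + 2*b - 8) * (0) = 0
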